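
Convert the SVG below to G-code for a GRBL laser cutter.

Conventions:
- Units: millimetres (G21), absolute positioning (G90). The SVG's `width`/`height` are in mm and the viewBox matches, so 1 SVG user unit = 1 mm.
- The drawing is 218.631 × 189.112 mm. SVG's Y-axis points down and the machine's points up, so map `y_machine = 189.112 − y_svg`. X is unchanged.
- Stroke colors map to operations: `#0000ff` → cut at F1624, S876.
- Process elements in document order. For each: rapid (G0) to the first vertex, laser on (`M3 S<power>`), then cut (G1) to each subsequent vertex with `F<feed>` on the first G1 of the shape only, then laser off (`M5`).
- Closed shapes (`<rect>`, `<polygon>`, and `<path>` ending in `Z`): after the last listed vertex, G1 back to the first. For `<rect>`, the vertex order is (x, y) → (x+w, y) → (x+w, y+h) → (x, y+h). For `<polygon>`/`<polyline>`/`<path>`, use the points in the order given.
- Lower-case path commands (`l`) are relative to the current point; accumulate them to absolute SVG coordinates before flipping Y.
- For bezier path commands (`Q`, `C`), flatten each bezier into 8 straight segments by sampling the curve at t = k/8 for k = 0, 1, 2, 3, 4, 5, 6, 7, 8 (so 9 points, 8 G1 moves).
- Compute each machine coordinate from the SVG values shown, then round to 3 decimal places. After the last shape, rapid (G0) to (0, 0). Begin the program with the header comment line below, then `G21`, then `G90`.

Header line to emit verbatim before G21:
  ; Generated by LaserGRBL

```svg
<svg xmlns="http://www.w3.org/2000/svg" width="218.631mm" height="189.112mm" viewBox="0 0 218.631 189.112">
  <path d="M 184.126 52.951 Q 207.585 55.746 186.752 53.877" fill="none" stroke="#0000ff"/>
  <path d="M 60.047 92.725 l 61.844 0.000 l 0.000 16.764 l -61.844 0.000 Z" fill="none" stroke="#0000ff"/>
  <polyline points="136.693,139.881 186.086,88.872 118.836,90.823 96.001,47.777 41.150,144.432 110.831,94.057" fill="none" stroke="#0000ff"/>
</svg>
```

; Generated by LaserGRBL
G21
G90
G0 X184.126 Y136.161
M3 S876
G1 X189.299 Y135.535 F1624
G1 X193.087 Y135.055
G1 X195.492 Y134.721
G1 X196.512 Y134.532
G1 X196.148 Y134.489
G1 X194.400 Y134.592
G1 X191.268 Y134.841
G1 X186.752 Y135.235
M5
G0 X60.047 Y96.387
M3 S876
G1 X121.891 Y96.387 F1624
G1 X121.891 Y79.623
G1 X60.047 Y79.623
G1 X60.047 Y96.387
M5
G0 X136.693 Y49.231
M3 S876
G1 X186.086 Y100.240 F1624
G1 X118.836 Y98.289
G1 X96.001 Y141.335
G1 X41.150 Y44.680
G1 X110.831 Y95.055
M5
G0 X0.000 Y0.000

Since the viewBox matches the mm dimensions, user units are millimetres directly. The only transform is the Y-flip y_m = 189.112 − y_svg.

Shape 1 is a quadratic bezier drawn with `<path>`. Its stroke #0000ff means cut at S876, F1624. After flipping Y the toolpath is (184.126,136.161) → (189.299,135.535) → (193.087,135.055) → (195.492,134.721) → (196.512,134.532) → (196.148,134.489) → (194.400,134.592) → (191.268,134.841) → (186.752,135.235).

Shape 2 is a rectangle drawn with `<path>`. Its stroke #0000ff means cut at S876, F1624. After flipping Y the toolpath is (60.047,96.387) → (121.891,96.387) → (121.891,79.623) → (60.047,79.623) → (60.047,96.387), returning to the start.

Shape 3 is a open polyline drawn with `<polyline>`. Its stroke #0000ff means cut at S876, F1624. After flipping Y the toolpath is (136.693,49.231) → (186.086,100.240) → (118.836,98.289) → (96.001,141.335) → (41.150,44.680) → (110.831,95.055).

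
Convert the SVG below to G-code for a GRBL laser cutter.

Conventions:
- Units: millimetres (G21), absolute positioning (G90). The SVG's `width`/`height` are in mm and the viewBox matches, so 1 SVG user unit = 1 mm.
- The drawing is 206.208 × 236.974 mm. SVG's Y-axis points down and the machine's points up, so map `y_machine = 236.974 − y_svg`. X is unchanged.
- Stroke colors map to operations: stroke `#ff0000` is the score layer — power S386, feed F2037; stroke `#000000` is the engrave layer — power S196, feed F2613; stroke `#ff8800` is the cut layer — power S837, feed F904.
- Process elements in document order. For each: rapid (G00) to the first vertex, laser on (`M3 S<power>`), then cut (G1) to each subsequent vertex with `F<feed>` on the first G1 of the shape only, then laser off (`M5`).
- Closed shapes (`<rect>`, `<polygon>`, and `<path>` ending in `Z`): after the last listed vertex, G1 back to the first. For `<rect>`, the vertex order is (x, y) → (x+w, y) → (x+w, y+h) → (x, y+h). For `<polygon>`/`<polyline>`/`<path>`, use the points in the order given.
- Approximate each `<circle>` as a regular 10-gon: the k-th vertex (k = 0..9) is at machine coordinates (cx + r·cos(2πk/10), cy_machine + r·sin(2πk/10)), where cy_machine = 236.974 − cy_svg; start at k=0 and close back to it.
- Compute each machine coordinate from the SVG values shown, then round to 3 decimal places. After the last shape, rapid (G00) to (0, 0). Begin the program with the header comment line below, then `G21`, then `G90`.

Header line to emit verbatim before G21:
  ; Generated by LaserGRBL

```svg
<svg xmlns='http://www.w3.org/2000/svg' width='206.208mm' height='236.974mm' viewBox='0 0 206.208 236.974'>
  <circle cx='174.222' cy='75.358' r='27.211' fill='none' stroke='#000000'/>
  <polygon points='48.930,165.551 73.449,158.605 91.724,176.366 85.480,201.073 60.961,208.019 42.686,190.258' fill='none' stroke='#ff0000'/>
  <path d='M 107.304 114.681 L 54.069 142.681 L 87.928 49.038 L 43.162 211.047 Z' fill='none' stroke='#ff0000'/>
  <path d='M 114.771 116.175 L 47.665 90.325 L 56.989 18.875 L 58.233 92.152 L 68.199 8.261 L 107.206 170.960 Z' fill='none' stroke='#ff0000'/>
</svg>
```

1 u = 1 mm; y_m = 236.974 − y.

[1] `<circle>` circle, #000000→engrave S196 F2613: (201.433,161.616) → (196.236,177.610) → (182.631,187.495) → (165.813,187.495) → (152.208,177.610) → (147.011,161.616) → (152.208,145.622) → (165.813,135.737) → (182.631,135.737) → (196.236,145.622) → (201.433,161.616) (closed)

[2] `<polygon>` regular polygon, #ff0000→score S386 F2037: (48.930,71.423) → (73.449,78.369) → (91.724,60.608) → (85.480,35.901) → (60.961,28.955) → (42.686,46.716) → (48.930,71.423) (closed)

[3] `<path>` closed polygon, #ff0000→score S386 F2037: (107.304,122.293) → (54.069,94.293) → (87.928,187.936) → (43.162,25.927) → (107.304,122.293) (closed)

[4] `<path>` closed polygon, #ff0000→score S386 F2037: (114.771,120.799) → (47.665,146.649) → (56.989,218.099) → (58.233,144.822) → (68.199,228.713) → (107.206,66.014) → (114.771,120.799) (closed)

; Generated by LaserGRBL
G21
G90
G00 X201.433 Y161.616
M3 S196
G1 X196.236 Y177.610 F2613
G1 X182.631 Y187.495
G1 X165.813 Y187.495
G1 X152.208 Y177.610
G1 X147.011 Y161.616
G1 X152.208 Y145.622
G1 X165.813 Y135.737
G1 X182.631 Y135.737
G1 X196.236 Y145.622
G1 X201.433 Y161.616
M5
G00 X48.930 Y71.423
M3 S386
G1 X73.449 Y78.369 F2037
G1 X91.724 Y60.608
G1 X85.480 Y35.901
G1 X60.961 Y28.955
G1 X42.686 Y46.716
G1 X48.930 Y71.423
M5
G00 X107.304 Y122.293
M3 S386
G1 X54.069 Y94.293 F2037
G1 X87.928 Y187.936
G1 X43.162 Y25.927
G1 X107.304 Y122.293
M5
G00 X114.771 Y120.799
M3 S386
G1 X47.665 Y146.649 F2037
G1 X56.989 Y218.099
G1 X58.233 Y144.822
G1 X68.199 Y228.713
G1 X107.206 Y66.014
G1 X114.771 Y120.799
M5
G00 X0.000 Y0.000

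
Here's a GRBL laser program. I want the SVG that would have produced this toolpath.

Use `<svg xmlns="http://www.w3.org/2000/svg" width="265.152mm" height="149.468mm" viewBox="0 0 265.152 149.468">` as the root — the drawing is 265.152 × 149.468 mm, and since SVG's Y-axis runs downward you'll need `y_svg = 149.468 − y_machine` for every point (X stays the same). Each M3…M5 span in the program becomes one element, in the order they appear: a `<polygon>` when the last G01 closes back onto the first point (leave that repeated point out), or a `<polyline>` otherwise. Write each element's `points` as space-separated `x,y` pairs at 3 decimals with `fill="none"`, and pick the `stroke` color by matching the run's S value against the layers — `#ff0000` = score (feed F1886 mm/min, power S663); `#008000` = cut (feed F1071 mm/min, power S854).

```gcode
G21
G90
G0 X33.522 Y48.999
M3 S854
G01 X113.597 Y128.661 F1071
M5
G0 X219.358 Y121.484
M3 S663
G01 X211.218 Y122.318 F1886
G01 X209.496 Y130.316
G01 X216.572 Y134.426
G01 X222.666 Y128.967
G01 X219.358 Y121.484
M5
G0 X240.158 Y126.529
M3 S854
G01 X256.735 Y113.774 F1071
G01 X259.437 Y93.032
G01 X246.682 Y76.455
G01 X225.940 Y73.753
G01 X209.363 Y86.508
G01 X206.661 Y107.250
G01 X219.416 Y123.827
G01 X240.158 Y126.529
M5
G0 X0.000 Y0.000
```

<svg xmlns="http://www.w3.org/2000/svg" width="265.152mm" height="149.468mm" viewBox="0 0 265.152 149.468">
  <polyline points="33.522,100.469 113.597,20.807" fill="none" stroke="#008000"/>
  <polygon points="219.358,27.984 211.218,27.150 209.496,19.152 216.572,15.042 222.666,20.501" fill="none" stroke="#ff0000"/>
  <polygon points="240.158,22.939 256.735,35.694 259.437,56.436 246.682,73.013 225.940,75.715 209.363,62.960 206.661,42.218 219.416,25.641" fill="none" stroke="#008000"/>
</svg>

Machine Y-up, SVG Y-down with viewBox height 149.468, so y_svg = 149.468 − y_machine; X carries over.

Run 1: S854 ⇒ cut layer `#008000`. The run is open, so emit a `<polyline>` with points (Y-flipped): 33.522,100.469 113.597,20.807.

Run 2: power S663 maps to stroke `#ff0000` (score). The run returns to its start, so emit a `<polygon>` with points (Y-flipped): 219.358,27.984 211.218,27.150 209.496,19.152 216.572,15.042 222.666,20.501.

Run 3: the run's S854 means `#008000` (cut). The run returns to its start, so emit a `<polygon>` with points (Y-flipped): 240.158,22.939 256.735,35.694 259.437,56.436 246.682,73.013 225.940,75.715 209.363,62.960 206.661,42.218 219.416,25.641.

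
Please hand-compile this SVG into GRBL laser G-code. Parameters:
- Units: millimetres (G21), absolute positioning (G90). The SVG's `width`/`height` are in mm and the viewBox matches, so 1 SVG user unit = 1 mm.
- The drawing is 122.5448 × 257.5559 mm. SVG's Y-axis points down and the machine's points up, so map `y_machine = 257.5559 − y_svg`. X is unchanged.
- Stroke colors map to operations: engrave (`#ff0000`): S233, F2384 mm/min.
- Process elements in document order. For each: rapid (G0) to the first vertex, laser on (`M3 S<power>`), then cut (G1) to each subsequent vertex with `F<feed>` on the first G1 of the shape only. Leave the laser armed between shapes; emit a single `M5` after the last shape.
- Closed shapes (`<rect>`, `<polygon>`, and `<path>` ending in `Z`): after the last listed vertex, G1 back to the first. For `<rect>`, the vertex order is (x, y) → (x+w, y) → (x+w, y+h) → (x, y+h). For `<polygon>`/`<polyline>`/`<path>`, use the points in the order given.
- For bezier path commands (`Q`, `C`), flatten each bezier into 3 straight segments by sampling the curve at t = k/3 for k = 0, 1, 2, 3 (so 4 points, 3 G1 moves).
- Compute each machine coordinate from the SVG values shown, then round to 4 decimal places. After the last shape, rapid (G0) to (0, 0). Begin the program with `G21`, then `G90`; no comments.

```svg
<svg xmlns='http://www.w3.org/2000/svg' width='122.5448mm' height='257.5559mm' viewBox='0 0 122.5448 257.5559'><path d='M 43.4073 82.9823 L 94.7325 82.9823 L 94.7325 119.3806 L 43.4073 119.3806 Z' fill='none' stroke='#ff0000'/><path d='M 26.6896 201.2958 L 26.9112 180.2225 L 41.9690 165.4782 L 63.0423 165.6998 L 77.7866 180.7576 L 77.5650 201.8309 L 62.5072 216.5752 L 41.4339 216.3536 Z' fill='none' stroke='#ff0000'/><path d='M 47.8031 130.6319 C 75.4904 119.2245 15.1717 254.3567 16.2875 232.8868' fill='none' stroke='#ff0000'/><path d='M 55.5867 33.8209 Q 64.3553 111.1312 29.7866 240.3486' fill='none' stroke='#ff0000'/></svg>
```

1 u = 1 mm; y_m = 257.5559 − y.

[1] `<path>` rectangle, #ff0000→engrave S233 F2384: (43.4073,174.5736) → (94.7325,174.5736) → (94.7325,138.1753) → (43.4073,138.1753) → (43.4073,174.5736) (closed)

[2] `<path>` regular polygon, #ff0000→engrave S233 F2384: (26.6896,56.2601) → (26.9112,77.3334) → (41.9690,92.0777) → (63.0423,91.8561) → (77.7866,76.7983) → (77.5650,55.7250) → (62.5072,40.9807) → (41.4339,41.2023) → (26.6896,56.2601) (closed)

[3] `<path>` cubic bezier, #ff0000→engrave S233 F2384: (47.8031,126.9240) → (51.6899,100.7123) → (30.1150,44.1724) → (16.2875,24.6691)

[4] `<path>` quadratic bezier, #ff0000→engrave S233 F2384: (55.5867,223.7350) → (56.6172,166.4273) → (48.0171,97.5848) → (29.7866,17.2073)

G21
G90
G0 X43.4073 Y174.5736
M3 S233
G1 X94.7325 Y174.5736 F2384
G1 X94.7325 Y138.1753
G1 X43.4073 Y138.1753
G1 X43.4073 Y174.5736
G0 X26.6896 Y56.2601
M3 S233
G1 X26.9112 Y77.3334 F2384
G1 X41.9690 Y92.0777
G1 X63.0423 Y91.8561
G1 X77.7866 Y76.7983
G1 X77.5650 Y55.7250
G1 X62.5072 Y40.9807
G1 X41.4339 Y41.2023
G1 X26.6896 Y56.2601
G0 X47.8031 Y126.9240
M3 S233
G1 X51.6899 Y100.7123 F2384
G1 X30.1150 Y44.1724
G1 X16.2875 Y24.6691
G0 X55.5867 Y223.7350
M3 S233
G1 X56.6172 Y166.4273 F2384
G1 X48.0171 Y97.5848
G1 X29.7866 Y17.2073
M5
G0 X0.0000 Y0.0000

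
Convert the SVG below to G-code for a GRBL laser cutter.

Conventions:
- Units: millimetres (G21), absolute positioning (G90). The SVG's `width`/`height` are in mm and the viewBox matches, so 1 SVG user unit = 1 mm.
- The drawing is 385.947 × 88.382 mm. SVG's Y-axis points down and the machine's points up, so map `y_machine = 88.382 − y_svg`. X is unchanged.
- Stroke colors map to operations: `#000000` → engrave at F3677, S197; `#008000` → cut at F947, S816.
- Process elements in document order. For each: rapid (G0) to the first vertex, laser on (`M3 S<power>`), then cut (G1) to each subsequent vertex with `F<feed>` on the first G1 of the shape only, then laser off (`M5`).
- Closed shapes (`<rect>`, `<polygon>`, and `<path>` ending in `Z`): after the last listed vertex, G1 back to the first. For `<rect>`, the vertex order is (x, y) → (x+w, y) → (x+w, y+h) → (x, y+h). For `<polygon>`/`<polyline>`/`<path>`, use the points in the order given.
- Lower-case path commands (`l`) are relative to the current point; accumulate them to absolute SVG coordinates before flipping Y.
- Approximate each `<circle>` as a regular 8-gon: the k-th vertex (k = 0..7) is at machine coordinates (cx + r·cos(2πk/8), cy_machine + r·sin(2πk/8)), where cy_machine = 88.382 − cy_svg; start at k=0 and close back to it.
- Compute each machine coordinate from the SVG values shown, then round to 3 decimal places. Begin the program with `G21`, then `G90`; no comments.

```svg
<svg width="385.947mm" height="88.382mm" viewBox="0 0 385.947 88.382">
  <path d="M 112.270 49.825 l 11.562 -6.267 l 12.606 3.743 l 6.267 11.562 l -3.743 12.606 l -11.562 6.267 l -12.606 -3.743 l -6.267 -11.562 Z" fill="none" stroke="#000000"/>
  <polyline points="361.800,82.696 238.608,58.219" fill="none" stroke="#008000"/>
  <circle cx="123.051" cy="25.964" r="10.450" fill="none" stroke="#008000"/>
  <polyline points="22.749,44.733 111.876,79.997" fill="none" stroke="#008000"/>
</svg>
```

G21
G90
G0 X112.270 Y38.557
M3 S197
G1 X123.832 Y44.824 F3677
G1 X136.438 Y41.081
G1 X142.705 Y29.519
G1 X138.962 Y16.913
G1 X127.400 Y10.646
G1 X114.794 Y14.389
G1 X108.527 Y25.951
G1 X112.270 Y38.557
M5
G0 X361.800 Y5.686
M3 S816
G1 X238.608 Y30.163 F947
M5
G0 X133.501 Y62.418
M3 S816
G1 X130.440 Y69.807 F947
G1 X123.051 Y72.868
G1 X115.662 Y69.807
G1 X112.601 Y62.418
G1 X115.662 Y55.029
G1 X123.051 Y51.968
G1 X130.440 Y55.029
G1 X133.501 Y62.418
M5
G0 X22.749 Y43.649
M3 S816
G1 X111.876 Y8.385 F947
M5

Since the viewBox matches the mm dimensions, user units are millimetres directly. The only transform is the Y-flip y_m = 88.382 − y_svg.

Shape 1 is a regular polygon drawn with `<path>`. Its stroke #000000 means engrave at S197, F3677. After flipping Y the toolpath is (112.270,38.557) → (123.832,44.824) → (136.438,41.081) → (142.705,29.519) → (138.962,16.913) → (127.400,10.646) → (114.794,14.389) → (108.527,25.951) → (112.270,38.557), returning to the start.

Shape 2 is a line segment drawn with `<polyline>`. Its stroke #008000 means cut at S816, F947. After flipping Y the toolpath is (361.800,5.686) → (238.608,30.163).

Shape 3 is a circle drawn with `<circle>`. Its stroke #008000 means cut at S816, F947. After flipping Y the toolpath is (133.501,62.418) → (130.440,69.807) → (123.051,72.868) → (115.662,69.807) → (112.601,62.418) → (115.662,55.029) → (123.051,51.968) → (130.440,55.029) → (133.501,62.418), returning to the start.

Shape 4 is a line segment drawn with `<polyline>`. Its stroke #008000 means cut at S816, F947. After flipping Y the toolpath is (22.749,43.649) → (111.876,8.385).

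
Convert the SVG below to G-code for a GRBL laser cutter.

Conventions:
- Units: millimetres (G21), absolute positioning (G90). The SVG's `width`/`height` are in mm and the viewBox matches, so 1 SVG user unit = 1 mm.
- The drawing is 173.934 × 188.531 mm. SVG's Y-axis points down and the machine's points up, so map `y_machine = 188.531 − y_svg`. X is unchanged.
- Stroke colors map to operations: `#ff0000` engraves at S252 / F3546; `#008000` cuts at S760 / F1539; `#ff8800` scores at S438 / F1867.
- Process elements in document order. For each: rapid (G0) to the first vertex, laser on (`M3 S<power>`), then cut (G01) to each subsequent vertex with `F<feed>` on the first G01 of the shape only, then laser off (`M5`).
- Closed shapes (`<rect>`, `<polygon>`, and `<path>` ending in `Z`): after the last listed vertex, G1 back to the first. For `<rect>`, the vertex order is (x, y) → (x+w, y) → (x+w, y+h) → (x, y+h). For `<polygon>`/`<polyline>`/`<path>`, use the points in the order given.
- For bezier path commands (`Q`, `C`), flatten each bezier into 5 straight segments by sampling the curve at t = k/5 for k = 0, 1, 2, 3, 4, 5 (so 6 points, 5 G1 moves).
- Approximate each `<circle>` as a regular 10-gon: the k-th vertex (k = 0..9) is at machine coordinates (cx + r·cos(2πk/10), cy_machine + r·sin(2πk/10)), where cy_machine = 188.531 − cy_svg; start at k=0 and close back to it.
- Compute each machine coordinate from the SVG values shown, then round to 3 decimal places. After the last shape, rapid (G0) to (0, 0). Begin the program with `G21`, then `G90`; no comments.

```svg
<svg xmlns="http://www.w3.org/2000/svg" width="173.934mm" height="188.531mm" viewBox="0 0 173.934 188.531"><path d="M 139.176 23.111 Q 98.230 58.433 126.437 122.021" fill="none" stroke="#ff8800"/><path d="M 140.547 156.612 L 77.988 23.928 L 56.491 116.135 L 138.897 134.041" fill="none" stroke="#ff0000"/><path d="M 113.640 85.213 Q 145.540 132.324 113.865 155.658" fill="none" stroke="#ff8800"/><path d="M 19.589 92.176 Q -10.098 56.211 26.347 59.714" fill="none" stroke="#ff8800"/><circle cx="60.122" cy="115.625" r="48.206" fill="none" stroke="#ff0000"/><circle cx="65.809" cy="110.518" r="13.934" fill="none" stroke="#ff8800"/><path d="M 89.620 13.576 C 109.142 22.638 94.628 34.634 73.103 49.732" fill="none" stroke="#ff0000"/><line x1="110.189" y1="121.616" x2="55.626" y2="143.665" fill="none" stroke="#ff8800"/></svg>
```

viewBox `0 0 173.934 188.531` with mm width/height → 1 unit = 1 mm. Flip: y_m = 188.531 − y_svg.

**Shape 1** — `<path>` quadratic bezier, stroke `#ff8800` → score (S438, F1867). Control points (SVG): P0=(139.176,23.111), P1=(98.230,58.433), P2=(126.437,122.021); sampled at t=k/5. Machine vertices: (139.176,165.420) → (125.564,150.161) → (117.484,132.640) → (114.936,112.858) → (117.920,90.815) → (126.437,66.510). Open path.

**Shape 2** — `<path>` open polyline, stroke `#ff0000` → engrave (S252, F3546). Machine vertices: (140.547,31.919) → (77.988,164.603) → (56.491,72.396) → (138.897,54.490). Open path.

**Shape 3** — `<path>` quadratic bezier, stroke `#ff8800` → score (S438, F1867). Control points (SVG): P0=(113.640,85.213), P1=(145.540,132.324), P2=(113.865,155.658); sampled at t=k/5. Machine vertices: (113.640,103.318) → (123.857,85.425) → (128.988,69.434) → (129.033,55.345) → (123.992,43.158) → (113.865,32.873). Open path.

**Shape 4** — `<path>` quadratic bezier, stroke `#ff8800` → score (S438, F1867). Control points (SVG): P0=(19.589,92.176), P1=(-10.098,56.211), P2=(26.347,59.714); sampled at t=k/5. Machine vertices: (19.589,96.355) → (10.359,109.162) → (6.421,118.812) → (7.772,125.305) → (14.414,128.639) → (26.347,128.817). Open path.

**Shape 5** — `<circle>` circle, stroke `#ff0000` → engrave (S252, F3546). Machine vertices: (108.328,72.906) → (99.121,101.241) → (75.018,118.753) → (45.226,118.753) → (21.123,101.241) → (11.916,72.906) → (21.123,44.571) → (45.226,27.059) → (75.018,27.059) → (99.121,44.571) → (108.328,72.906). Closed: final G1 returns to the first vertex.

**Shape 6** — `<circle>` circle, stroke `#ff8800` → score (S438, F1867). Machine vertices: (79.743,78.013) → (77.082,86.203) → (70.115,91.265) → (61.503,91.265) → (54.536,86.203) → (51.875,78.013) → (54.536,69.823) → (61.503,64.761) → (70.115,64.761) → (77.082,69.823) → (79.743,78.013). Closed: final G1 returns to the first vertex.

**Shape 7** — `<path>` cubic bezier, stroke `#ff0000` → engrave (S252, F3546). Control points (SVG): P0=(89.620,13.576), P1=(109.142,22.638), P2=(94.628,34.634), P3=(73.103,49.732); sampled at t=k/5. Machine vertices: (89.620,174.955) → (97.465,169.164) → (98.439,162.662) → (93.838,155.438) → (84.960,147.487) → (73.103,138.799). Open path.

**Shape 8** — `<line>` line segment, stroke `#ff8800` → score (S438, F1867). Machine vertices: (110.189,66.915) → (55.626,44.866). Open path.

G21
G90
G0 X139.176 Y165.420
M3 S438
G01 X125.564 Y150.161 F1867
G01 X117.484 Y132.640
G01 X114.936 Y112.858
G01 X117.920 Y90.815
G01 X126.437 Y66.510
M5
G0 X140.547 Y31.919
M3 S252
G01 X77.988 Y164.603 F3546
G01 X56.491 Y72.396
G01 X138.897 Y54.490
M5
G0 X113.640 Y103.318
M3 S438
G01 X123.857 Y85.425 F1867
G01 X128.988 Y69.434
G01 X129.033 Y55.345
G01 X123.992 Y43.158
G01 X113.865 Y32.873
M5
G0 X19.589 Y96.355
M3 S438
G01 X10.359 Y109.162 F1867
G01 X6.421 Y118.812
G01 X7.772 Y125.305
G01 X14.414 Y128.639
G01 X26.347 Y128.817
M5
G0 X108.328 Y72.906
M3 S252
G01 X99.121 Y101.241 F3546
G01 X75.018 Y118.753
G01 X45.226 Y118.753
G01 X21.123 Y101.241
G01 X11.916 Y72.906
G01 X21.123 Y44.571
G01 X45.226 Y27.059
G01 X75.018 Y27.059
G01 X99.121 Y44.571
G01 X108.328 Y72.906
M5
G0 X79.743 Y78.013
M3 S438
G01 X77.082 Y86.203 F1867
G01 X70.115 Y91.265
G01 X61.503 Y91.265
G01 X54.536 Y86.203
G01 X51.875 Y78.013
G01 X54.536 Y69.823
G01 X61.503 Y64.761
G01 X70.115 Y64.761
G01 X77.082 Y69.823
G01 X79.743 Y78.013
M5
G0 X89.620 Y174.955
M3 S252
G01 X97.465 Y169.164 F3546
G01 X98.439 Y162.662
G01 X93.838 Y155.438
G01 X84.960 Y147.487
G01 X73.103 Y138.799
M5
G0 X110.189 Y66.915
M3 S438
G01 X55.626 Y44.866 F1867
M5
G0 X0.000 Y0.000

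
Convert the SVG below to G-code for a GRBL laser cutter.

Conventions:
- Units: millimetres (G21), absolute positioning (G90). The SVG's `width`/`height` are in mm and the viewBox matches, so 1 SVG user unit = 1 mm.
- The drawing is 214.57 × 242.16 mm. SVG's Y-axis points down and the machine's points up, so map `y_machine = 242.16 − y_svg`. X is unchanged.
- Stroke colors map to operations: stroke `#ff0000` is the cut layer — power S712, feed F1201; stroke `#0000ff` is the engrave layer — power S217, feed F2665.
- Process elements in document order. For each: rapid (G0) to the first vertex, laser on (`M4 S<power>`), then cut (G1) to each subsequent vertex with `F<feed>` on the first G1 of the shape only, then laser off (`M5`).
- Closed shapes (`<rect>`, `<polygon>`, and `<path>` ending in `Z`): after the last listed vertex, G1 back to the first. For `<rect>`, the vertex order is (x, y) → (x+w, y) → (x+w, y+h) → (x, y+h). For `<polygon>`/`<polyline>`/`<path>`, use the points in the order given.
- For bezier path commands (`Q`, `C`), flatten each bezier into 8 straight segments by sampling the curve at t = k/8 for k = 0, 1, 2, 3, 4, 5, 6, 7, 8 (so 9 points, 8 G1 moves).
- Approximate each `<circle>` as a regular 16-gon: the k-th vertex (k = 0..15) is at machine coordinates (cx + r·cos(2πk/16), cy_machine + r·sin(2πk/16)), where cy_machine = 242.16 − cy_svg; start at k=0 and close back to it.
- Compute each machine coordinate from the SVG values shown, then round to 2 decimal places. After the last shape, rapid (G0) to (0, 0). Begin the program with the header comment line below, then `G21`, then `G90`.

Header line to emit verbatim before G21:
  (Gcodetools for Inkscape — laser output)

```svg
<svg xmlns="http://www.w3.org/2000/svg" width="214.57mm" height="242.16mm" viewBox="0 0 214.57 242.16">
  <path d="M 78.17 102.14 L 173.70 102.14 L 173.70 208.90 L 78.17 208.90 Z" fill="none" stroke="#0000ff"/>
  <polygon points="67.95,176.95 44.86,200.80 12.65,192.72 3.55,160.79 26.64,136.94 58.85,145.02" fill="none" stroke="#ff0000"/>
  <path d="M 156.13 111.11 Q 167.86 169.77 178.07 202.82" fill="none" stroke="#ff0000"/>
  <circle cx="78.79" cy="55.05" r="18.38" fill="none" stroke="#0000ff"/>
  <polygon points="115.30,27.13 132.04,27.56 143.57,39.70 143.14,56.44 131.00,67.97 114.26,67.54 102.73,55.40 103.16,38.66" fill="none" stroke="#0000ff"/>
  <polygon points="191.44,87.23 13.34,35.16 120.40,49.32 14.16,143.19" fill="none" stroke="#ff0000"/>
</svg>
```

(Gcodetools for Inkscape — laser output)
G21
G90
G0 X78.17 Y140.02
M4 S217
G1 X173.70 Y140.02 F2665
G1 X173.70 Y33.26
G1 X78.17 Y33.26
G1 X78.17 Y140.02
M5
G0 X67.95 Y65.21
M4 S712
G1 X44.86 Y41.36 F1201
G1 X12.65 Y49.44
G1 X3.55 Y81.37
G1 X26.64 Y105.22
G1 X58.85 Y97.14
G1 X67.95 Y65.21
M5
G0 X156.13 Y131.05
M4 S712
G1 X159.04 Y116.79 F1201
G1 X161.90 Y103.32
G1 X164.71 Y90.66
G1 X167.48 Y78.79
G1 X170.20 Y67.73
G1 X172.87 Y57.47
G1 X175.49 Y48.00
G1 X178.07 Y39.34
M5
G0 X97.17 Y187.11
M4 S217
G1 X95.77 Y194.14 F2665
G1 X91.79 Y200.11
G1 X85.82 Y204.09
G1 X78.79 Y205.49
G1 X71.76 Y204.09
G1 X65.79 Y200.11
G1 X61.81 Y194.14
G1 X60.41 Y187.11
G1 X61.81 Y180.08
G1 X65.79 Y174.11
G1 X71.76 Y170.13
G1 X78.79 Y168.73
G1 X85.82 Y170.13
G1 X91.79 Y174.11
G1 X95.77 Y180.08
G1 X97.17 Y187.11
M5
G0 X115.30 Y215.03
M4 S217
G1 X132.04 Y214.60 F2665
G1 X143.57 Y202.46
G1 X143.14 Y185.72
G1 X131.00 Y174.19
G1 X114.26 Y174.62
G1 X102.73 Y186.76
G1 X103.16 Y203.50
G1 X115.30 Y215.03
M5
G0 X191.44 Y154.93
M4 S712
G1 X13.34 Y207.00 F1201
G1 X120.40 Y192.84
G1 X14.16 Y98.97
G1 X191.44 Y154.93
M5
G0 X0.00 Y0.00

1 u = 1 mm; y_m = 242.16 − y.

[1] `<path>` rectangle, #0000ff→engrave S217 F2665: (78.17,140.02) → (173.70,140.02) → (173.70,33.26) → (78.17,33.26) → (78.17,140.02) (closed)

[2] `<polygon>` regular polygon, #ff0000→cut S712 F1201: (67.95,65.21) → (44.86,41.36) → (12.65,49.44) → (3.55,81.37) → (26.64,105.22) → (58.85,97.14) → (67.95,65.21) (closed)

[3] `<path>` quadratic bezier, #ff0000→cut S712 F1201: (156.13,131.05) → (159.04,116.79) → (161.90,103.32) → (164.71,90.66) → (167.48,78.79) → (170.20,67.73) → (172.87,57.47) → (175.49,48.00) → (178.07,39.34)

[4] `<circle>` circle, #0000ff→engrave S217 F2665: (97.17,187.11) → (95.77,194.14) → (91.79,200.11) → (85.82,204.09) → (78.79,205.49) → (71.76,204.09) → (65.79,200.11) → (61.81,194.14) → (60.41,187.11) → (61.81,180.08) → (65.79,174.11) → (71.76,170.13) → (78.79,168.73) → (85.82,170.13) → (91.79,174.11) → (95.77,180.08) → (97.17,187.11) (closed)

[5] `<polygon>` regular polygon, #0000ff→engrave S217 F2665: (115.30,215.03) → (132.04,214.60) → (143.57,202.46) → (143.14,185.72) → (131.00,174.19) → (114.26,174.62) → (102.73,186.76) → (103.16,203.50) → (115.30,215.03) (closed)

[6] `<polygon>` closed polygon, #ff0000→cut S712 F1201: (191.44,154.93) → (13.34,207.00) → (120.40,192.84) → (14.16,98.97) → (191.44,154.93) (closed)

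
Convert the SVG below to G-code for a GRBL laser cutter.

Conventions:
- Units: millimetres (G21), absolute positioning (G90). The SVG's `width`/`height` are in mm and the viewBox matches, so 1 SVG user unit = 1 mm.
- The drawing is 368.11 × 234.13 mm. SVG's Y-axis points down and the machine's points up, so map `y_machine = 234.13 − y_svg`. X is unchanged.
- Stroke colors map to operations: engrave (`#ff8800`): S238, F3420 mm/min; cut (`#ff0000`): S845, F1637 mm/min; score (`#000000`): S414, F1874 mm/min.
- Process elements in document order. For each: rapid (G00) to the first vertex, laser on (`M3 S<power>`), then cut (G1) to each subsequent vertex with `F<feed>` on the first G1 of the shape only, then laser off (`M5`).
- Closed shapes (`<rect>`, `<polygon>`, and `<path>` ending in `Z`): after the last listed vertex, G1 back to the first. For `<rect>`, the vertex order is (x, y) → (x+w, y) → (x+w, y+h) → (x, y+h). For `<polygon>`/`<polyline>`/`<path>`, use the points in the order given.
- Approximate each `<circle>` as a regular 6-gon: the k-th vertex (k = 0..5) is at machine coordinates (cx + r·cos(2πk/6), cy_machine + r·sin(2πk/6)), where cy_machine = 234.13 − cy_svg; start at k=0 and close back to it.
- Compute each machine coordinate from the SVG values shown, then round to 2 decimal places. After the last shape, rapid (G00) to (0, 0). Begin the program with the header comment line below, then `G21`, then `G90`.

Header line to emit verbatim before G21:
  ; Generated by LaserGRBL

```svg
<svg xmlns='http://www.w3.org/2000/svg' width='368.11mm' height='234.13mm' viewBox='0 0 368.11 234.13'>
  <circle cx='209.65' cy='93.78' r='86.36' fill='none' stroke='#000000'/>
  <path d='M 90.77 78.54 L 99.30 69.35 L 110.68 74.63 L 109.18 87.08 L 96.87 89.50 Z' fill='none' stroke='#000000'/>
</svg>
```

1 u = 1 mm; y_m = 234.13 − y.

[1] `<circle>` circle, #000000→score S414 F1874: (296.01,140.35) → (252.83,215.14) → (166.47,215.14) → (123.29,140.35) → (166.47,65.56) → (252.83,65.56) → (296.01,140.35) (closed)

[2] `<path>` regular polygon, #000000→score S414 F1874: (90.77,155.59) → (99.30,164.78) → (110.68,159.50) → (109.18,147.05) → (96.87,144.63) → (90.77,155.59) (closed)

; Generated by LaserGRBL
G21
G90
G00 X296.01 Y140.35
M3 S414
G1 X252.83 Y215.14 F1874
G1 X166.47 Y215.14
G1 X123.29 Y140.35
G1 X166.47 Y65.56
G1 X252.83 Y65.56
G1 X296.01 Y140.35
M5
G00 X90.77 Y155.59
M3 S414
G1 X99.30 Y164.78 F1874
G1 X110.68 Y159.50
G1 X109.18 Y147.05
G1 X96.87 Y144.63
G1 X90.77 Y155.59
M5
G00 X0.00 Y0.00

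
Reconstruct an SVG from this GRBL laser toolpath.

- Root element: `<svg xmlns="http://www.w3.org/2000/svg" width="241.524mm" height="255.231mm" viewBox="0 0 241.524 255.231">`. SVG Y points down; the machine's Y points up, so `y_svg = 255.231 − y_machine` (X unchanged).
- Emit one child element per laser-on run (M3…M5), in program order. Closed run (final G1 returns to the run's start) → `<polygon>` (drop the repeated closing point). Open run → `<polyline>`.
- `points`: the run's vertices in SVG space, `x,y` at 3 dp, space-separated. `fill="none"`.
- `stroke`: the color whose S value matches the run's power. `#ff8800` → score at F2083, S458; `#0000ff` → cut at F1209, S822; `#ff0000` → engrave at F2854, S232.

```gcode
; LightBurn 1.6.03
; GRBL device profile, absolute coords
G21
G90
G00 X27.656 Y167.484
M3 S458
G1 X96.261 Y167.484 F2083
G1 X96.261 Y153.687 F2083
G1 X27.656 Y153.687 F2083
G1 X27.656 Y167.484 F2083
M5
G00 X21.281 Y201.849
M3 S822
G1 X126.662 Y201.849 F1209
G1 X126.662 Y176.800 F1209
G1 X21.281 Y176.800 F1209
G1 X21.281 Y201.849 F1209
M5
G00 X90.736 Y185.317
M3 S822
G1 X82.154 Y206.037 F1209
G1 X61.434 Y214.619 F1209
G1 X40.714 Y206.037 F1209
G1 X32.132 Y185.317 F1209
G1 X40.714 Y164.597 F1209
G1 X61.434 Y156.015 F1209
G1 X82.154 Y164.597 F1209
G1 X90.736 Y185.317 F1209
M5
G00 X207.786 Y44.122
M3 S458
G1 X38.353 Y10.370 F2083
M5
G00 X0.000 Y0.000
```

<svg xmlns="http://www.w3.org/2000/svg" width="241.524mm" height="255.231mm" viewBox="0 0 241.524 255.231">
  <polygon points="27.656,87.747 96.261,87.747 96.261,101.544 27.656,101.544" fill="none" stroke="#ff8800"/>
  <polygon points="21.281,53.382 126.662,53.382 126.662,78.431 21.281,78.431" fill="none" stroke="#0000ff"/>
  <polygon points="90.736,69.914 82.154,49.194 61.434,40.612 40.714,49.194 32.132,69.914 40.714,90.634 61.434,99.216 82.154,90.634" fill="none" stroke="#0000ff"/>
  <polyline points="207.786,211.109 38.353,244.861" fill="none" stroke="#ff8800"/>
</svg>

Each laser-on run becomes one SVG element. Flip Y back into SVG space with y_svg = 255.231 − y_machine.

Run 1: power S458 maps to stroke `#ff8800` (score). The run returns to its start, so emit a `<polygon>` with points (Y-flipped): 27.656,87.747 96.261,87.747 96.261,101.544 27.656,101.544.

Run 2: the run's S822 means `#0000ff` (cut). The run returns to its start, so emit a `<polygon>` with points (Y-flipped): 21.281,53.382 126.662,53.382 126.662,78.431 21.281,78.431.

Run 3: the run's S822 means `#0000ff` (cut). The run returns to its start, so emit a `<polygon>` with points (Y-flipped): 90.736,69.914 82.154,49.194 61.434,40.612 40.714,49.194 32.132,69.914 40.714,90.634 61.434,99.216 82.154,90.634.

Run 4: power S458 maps to stroke `#ff8800` (score). The run is open, so emit a `<polyline>` with points (Y-flipped): 207.786,211.109 38.353,244.861.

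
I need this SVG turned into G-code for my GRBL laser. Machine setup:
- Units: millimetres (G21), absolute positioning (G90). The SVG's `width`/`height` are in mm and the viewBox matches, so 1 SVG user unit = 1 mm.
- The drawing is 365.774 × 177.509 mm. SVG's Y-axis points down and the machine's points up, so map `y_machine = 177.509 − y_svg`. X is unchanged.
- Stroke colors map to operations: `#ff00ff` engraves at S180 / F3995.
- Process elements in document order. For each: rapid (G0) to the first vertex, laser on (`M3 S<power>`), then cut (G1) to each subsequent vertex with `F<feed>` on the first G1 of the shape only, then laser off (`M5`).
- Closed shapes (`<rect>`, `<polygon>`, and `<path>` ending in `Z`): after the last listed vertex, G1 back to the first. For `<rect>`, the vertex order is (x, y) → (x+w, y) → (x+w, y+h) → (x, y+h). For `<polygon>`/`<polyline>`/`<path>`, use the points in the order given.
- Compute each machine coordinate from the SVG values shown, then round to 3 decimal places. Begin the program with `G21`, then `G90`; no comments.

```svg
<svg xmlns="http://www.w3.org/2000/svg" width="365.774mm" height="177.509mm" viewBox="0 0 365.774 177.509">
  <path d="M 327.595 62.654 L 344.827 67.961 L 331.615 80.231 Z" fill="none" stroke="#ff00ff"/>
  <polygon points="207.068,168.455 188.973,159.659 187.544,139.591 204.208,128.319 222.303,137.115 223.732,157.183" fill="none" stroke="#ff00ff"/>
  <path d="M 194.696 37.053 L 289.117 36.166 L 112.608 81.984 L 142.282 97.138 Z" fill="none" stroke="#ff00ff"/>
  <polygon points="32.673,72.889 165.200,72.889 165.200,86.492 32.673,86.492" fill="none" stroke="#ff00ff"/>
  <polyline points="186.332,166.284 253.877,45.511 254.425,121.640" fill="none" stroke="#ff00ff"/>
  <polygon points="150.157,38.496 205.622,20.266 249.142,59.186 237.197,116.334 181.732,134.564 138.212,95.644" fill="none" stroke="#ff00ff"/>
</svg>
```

Since the viewBox matches the mm dimensions, user units are millimetres directly. The only transform is the Y-flip y_m = 177.509 − y_svg.

Shape 1 is a regular polygon drawn with `<path>`. Its stroke #ff00ff means engrave at S180, F3995. After flipping Y the toolpath is (327.595,114.855) → (344.827,109.548) → (331.615,97.278) → (327.595,114.855), returning to the start.

Shape 2 is a regular polygon drawn with `<polygon>`. Its stroke #ff00ff means engrave at S180, F3995. After flipping Y the toolpath is (207.068,9.054) → (188.973,17.850) → (187.544,37.918) → (204.208,49.190) → (222.303,40.394) → (223.732,20.326) → (207.068,9.054), returning to the start.

Shape 3 is a closed polygon drawn with `<path>`. Its stroke #ff00ff means engrave at S180, F3995. After flipping Y the toolpath is (194.696,140.456) → (289.117,141.343) → (112.608,95.525) → (142.282,80.371) → (194.696,140.456), returning to the start.

Shape 4 is a rectangle drawn with `<polygon>`. Its stroke #ff00ff means engrave at S180, F3995. After flipping Y the toolpath is (32.673,104.620) → (165.200,104.620) → (165.200,91.017) → (32.673,91.017) → (32.673,104.620), returning to the start.

Shape 5 is a open polyline drawn with `<polyline>`. Its stroke #ff00ff means engrave at S180, F3995. After flipping Y the toolpath is (186.332,11.225) → (253.877,131.998) → (254.425,55.869).

Shape 6 is a regular polygon drawn with `<polygon>`. Its stroke #ff00ff means engrave at S180, F3995. After flipping Y the toolpath is (150.157,139.013) → (205.622,157.243) → (249.142,118.323) → (237.197,61.175) → (181.732,42.945) → (138.212,81.865) → (150.157,139.013), returning to the start.

G21
G90
G0 X327.595 Y114.855
M3 S180
G1 X344.827 Y109.548 F3995
G1 X331.615 Y97.278
G1 X327.595 Y114.855
M5
G0 X207.068 Y9.054
M3 S180
G1 X188.973 Y17.850 F3995
G1 X187.544 Y37.918
G1 X204.208 Y49.190
G1 X222.303 Y40.394
G1 X223.732 Y20.326
G1 X207.068 Y9.054
M5
G0 X194.696 Y140.456
M3 S180
G1 X289.117 Y141.343 F3995
G1 X112.608 Y95.525
G1 X142.282 Y80.371
G1 X194.696 Y140.456
M5
G0 X32.673 Y104.620
M3 S180
G1 X165.200 Y104.620 F3995
G1 X165.200 Y91.017
G1 X32.673 Y91.017
G1 X32.673 Y104.620
M5
G0 X186.332 Y11.225
M3 S180
G1 X253.877 Y131.998 F3995
G1 X254.425 Y55.869
M5
G0 X150.157 Y139.013
M3 S180
G1 X205.622 Y157.243 F3995
G1 X249.142 Y118.323
G1 X237.197 Y61.175
G1 X181.732 Y42.945
G1 X138.212 Y81.865
G1 X150.157 Y139.013
M5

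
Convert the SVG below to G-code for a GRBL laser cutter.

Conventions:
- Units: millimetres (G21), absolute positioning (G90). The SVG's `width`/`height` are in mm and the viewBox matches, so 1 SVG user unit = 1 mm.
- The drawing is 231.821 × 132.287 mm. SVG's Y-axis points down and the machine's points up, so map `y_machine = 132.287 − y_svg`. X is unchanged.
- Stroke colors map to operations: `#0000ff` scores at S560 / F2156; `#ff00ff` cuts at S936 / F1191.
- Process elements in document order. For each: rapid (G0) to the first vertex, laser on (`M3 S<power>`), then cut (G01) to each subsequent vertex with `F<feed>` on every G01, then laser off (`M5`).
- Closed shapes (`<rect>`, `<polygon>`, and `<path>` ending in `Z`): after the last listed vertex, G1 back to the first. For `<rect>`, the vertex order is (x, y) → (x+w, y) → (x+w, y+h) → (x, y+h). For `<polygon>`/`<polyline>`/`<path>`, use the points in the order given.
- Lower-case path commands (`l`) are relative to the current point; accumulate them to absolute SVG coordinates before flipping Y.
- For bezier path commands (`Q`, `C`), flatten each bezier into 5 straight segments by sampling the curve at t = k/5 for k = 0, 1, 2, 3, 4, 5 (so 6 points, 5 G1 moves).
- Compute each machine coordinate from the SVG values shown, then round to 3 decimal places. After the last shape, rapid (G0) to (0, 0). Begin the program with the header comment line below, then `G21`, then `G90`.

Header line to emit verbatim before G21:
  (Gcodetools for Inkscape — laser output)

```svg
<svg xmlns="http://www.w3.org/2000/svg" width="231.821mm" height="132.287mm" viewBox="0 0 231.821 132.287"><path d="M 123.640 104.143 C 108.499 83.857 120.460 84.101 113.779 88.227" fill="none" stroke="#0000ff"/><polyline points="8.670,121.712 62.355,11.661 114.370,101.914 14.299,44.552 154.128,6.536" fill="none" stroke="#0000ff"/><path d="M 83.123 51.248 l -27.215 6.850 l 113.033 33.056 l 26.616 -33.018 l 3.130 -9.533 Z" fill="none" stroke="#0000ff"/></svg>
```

(Gcodetools for Inkscape — laser output)
G21
G90
G0 X123.640 Y28.144
M3 S560
G01 X117.442 Y37.985 F2156
G01 X115.552 Y43.698 F2156
G01 X115.776 Y46.082 F2156
G01 X115.917 Y45.937 F2156
G01 X113.779 Y44.060 F2156
M5
G0 X8.670 Y10.575
M3 S560
G01 X62.355 Y120.626 F2156
G01 X114.370 Y30.373 F2156
G01 X14.299 Y87.735 F2156
G01 X154.128 Y125.751 F2156
M5
G0 X83.123 Y81.039
M3 S560
G01 X55.908 Y74.189 F2156
G01 X168.941 Y41.133 F2156
G01 X195.557 Y74.151 F2156
G01 X198.687 Y83.684 F2156
G01 X83.123 Y81.039 F2156
M5
G0 X0.000 Y0.000

viewBox `0 0 231.821 132.287` with mm width/height → 1 unit = 1 mm. Flip: y_m = 132.287 − y_svg.

**Shape 1** — `<path>` cubic bezier, stroke `#0000ff` → score (S560, F2156). Control points (SVG): P0=(123.640,104.143), P1=(108.499,83.857), P2=(120.460,84.101), P3=(113.779,88.227); sampled at t=k/5. Machine vertices: (123.640,28.144) → (117.442,37.985) → (115.552,43.698) → (115.776,46.082) → (115.917,45.937) → (113.779,44.060). Open path.

**Shape 2** — `<polyline>` open polyline, stroke `#0000ff` → score (S560, F2156). Machine vertices: (8.670,10.575) → (62.355,120.626) → (114.370,30.373) → (14.299,87.735) → (154.128,125.751). Open path.

**Shape 3** — `<path>` closed polygon, stroke `#0000ff` → score (S560, F2156). Machine vertices: (83.123,81.039) → (55.908,74.189) → (168.941,41.133) → (195.557,74.151) → (198.687,83.684) → (83.123,81.039). Closed: final G1 returns to the first vertex.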